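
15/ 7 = 2.14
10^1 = 10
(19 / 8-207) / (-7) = 1637 / 56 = 29.23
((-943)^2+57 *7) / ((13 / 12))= 10675776 / 13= 821213.54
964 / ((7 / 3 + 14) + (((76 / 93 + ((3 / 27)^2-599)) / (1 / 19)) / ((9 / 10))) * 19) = -21785436 / 5421872543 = -0.00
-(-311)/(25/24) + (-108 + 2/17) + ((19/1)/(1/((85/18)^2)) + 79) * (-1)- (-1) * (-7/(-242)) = -5198145473/16661700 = -311.98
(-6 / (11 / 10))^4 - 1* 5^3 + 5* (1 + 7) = 11715515 / 14641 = 800.19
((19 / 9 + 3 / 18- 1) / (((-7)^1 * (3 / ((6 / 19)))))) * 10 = -230 / 1197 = -0.19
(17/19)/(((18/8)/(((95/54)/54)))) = 85/6561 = 0.01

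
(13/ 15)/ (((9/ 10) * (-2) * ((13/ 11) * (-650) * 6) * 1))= 11/ 105300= 0.00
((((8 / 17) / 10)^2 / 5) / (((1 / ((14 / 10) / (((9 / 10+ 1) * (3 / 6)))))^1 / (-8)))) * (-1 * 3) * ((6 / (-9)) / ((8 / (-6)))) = 5376 / 686375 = 0.01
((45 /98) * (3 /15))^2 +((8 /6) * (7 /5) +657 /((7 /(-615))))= -8315181773 /144060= -57720.27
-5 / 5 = -1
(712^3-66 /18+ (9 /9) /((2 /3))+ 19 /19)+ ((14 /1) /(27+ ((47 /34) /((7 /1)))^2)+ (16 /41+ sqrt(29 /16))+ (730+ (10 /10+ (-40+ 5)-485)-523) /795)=sqrt(29) /4+ 36038397249083952277 /99844808430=360944128.70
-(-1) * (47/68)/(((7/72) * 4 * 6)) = 0.30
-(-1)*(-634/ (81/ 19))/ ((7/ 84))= -48184/ 27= -1784.59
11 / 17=0.65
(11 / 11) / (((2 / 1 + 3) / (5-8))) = -0.60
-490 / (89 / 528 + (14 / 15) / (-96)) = -1940400 / 629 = -3084.90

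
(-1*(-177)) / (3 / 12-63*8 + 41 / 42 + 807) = 14868 / 25555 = 0.58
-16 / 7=-2.29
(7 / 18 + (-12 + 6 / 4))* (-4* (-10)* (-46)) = 167440 / 9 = 18604.44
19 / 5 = 3.80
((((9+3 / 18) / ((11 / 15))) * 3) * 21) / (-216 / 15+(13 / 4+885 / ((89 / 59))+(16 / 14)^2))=68685750 / 50312117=1.37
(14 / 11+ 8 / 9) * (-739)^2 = 116869894 / 99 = 1180503.98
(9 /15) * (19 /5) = 57 /25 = 2.28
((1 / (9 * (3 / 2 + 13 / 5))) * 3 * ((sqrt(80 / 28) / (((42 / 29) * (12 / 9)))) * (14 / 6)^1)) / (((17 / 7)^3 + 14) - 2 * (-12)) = 7105 * sqrt(35) / 13244886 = 0.00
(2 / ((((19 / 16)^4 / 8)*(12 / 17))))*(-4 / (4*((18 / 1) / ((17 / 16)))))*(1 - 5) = 9469952 / 3518667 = 2.69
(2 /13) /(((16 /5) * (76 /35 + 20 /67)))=11725 /602368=0.02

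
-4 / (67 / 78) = -312 / 67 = -4.66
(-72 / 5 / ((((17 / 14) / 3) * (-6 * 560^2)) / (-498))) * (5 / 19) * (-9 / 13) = 20169 / 11757200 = 0.00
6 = 6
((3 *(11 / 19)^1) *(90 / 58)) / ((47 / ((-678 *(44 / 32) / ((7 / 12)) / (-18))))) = 1845855 / 362558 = 5.09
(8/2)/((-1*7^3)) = -0.01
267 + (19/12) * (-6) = 515/2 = 257.50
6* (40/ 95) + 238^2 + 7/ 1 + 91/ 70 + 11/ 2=5382731/ 95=56660.33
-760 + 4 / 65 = -49396 / 65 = -759.94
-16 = -16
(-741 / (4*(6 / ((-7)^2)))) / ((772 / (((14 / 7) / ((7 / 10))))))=-8645 / 1544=-5.60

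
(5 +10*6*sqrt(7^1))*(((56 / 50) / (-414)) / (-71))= 14 / 73485 +56*sqrt(7) / 24495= 0.01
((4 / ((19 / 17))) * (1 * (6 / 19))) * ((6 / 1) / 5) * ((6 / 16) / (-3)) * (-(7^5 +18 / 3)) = 5144778 / 1805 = 2850.29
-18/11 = -1.64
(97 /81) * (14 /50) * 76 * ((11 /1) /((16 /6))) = 105.12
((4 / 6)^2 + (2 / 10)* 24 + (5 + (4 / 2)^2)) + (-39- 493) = -23299 / 45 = -517.76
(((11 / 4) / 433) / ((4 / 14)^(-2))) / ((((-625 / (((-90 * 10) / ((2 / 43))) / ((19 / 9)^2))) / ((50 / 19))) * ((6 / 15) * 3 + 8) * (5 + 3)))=1724085 / 13388521076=0.00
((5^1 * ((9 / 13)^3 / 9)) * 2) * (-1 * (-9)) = 7290 / 2197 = 3.32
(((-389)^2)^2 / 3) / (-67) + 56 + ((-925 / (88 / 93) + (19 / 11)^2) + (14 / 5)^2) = -554137119981347 / 4864200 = -113921532.83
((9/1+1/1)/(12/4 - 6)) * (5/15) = -1.11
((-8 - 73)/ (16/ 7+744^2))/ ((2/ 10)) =-2835/ 3874768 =-0.00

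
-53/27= -1.96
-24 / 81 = -0.30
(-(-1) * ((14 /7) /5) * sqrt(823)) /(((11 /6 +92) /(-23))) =-2.81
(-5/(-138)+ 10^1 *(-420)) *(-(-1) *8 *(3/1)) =-2318380/23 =-100799.13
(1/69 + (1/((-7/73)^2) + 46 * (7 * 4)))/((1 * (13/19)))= 89727082/43953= 2041.43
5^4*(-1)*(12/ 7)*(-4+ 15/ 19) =457500/ 133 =3439.85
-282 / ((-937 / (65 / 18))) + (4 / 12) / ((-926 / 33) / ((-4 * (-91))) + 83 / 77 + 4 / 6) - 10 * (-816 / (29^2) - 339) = 80521726478677 / 23675970765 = 3400.99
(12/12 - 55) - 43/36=-1987/36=-55.19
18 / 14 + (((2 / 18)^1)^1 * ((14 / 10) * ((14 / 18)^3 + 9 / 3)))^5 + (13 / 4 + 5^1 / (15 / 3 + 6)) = 18858040985243033906593 / 3744560961389534070708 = 5.04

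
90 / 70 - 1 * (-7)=58 / 7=8.29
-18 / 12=-3 / 2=-1.50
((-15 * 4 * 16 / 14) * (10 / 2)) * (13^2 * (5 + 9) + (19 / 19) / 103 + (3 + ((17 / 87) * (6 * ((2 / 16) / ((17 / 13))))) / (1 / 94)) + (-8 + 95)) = -17682162000 / 20909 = -845672.29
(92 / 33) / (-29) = -0.10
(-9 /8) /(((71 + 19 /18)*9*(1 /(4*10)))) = -90 /1297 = -0.07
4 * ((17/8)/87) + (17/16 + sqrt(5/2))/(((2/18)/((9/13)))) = 121567/18096 + 81 * sqrt(10)/26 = 16.57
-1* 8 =-8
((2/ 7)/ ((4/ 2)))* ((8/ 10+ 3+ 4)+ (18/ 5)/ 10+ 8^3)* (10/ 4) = 6502/ 35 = 185.77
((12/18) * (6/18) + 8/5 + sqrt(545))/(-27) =-sqrt(545)/27 -82/1215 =-0.93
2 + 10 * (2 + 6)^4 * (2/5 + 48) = 1982466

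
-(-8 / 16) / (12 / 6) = 1 / 4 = 0.25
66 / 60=11 / 10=1.10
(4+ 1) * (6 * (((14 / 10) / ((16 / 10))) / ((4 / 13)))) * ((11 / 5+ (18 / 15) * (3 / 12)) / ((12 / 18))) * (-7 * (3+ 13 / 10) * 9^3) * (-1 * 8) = 898561755 / 16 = 56160109.69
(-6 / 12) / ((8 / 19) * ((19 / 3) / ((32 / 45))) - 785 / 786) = -786 / 4325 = -0.18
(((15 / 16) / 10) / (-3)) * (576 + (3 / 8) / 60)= -92161 / 5120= -18.00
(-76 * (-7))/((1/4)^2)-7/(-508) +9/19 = 82162529/9652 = 8512.49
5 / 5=1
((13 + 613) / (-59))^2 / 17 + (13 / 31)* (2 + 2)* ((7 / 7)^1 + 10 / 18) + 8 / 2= 218455792 / 16510383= 13.23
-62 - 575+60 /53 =-33701 /53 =-635.87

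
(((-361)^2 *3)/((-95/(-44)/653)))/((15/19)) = 3744382972/25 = 149775318.88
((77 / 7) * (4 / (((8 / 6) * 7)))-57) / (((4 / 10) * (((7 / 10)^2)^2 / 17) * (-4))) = 38887500 / 16807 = 2313.77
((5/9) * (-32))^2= 25600/81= 316.05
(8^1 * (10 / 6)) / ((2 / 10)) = 200 / 3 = 66.67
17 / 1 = 17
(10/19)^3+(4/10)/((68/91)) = 794169/1166030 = 0.68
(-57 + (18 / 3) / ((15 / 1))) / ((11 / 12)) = -3396 / 55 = -61.75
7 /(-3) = -2.33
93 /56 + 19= 1157 /56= 20.66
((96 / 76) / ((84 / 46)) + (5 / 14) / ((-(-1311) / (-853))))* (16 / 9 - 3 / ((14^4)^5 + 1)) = 11286512983849218591315367355 / 13820824440681095230585472322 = 0.82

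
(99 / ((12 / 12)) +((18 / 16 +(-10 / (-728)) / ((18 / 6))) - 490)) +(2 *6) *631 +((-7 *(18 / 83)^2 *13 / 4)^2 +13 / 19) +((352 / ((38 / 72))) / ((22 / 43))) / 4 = 14789383173396385 / 1969330488216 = 7509.85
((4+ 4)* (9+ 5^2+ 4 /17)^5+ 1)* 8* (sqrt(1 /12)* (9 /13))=601532124.56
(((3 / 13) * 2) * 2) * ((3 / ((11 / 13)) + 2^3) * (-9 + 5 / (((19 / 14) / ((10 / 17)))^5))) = -47811608436414588 / 502746029191549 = -95.10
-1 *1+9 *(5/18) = 3/2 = 1.50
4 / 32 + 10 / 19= 99 / 152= 0.65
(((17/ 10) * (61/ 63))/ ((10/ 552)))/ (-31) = -47702/ 16275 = -2.93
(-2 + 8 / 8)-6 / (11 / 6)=-47 / 11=-4.27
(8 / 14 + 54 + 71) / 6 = 293 / 14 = 20.93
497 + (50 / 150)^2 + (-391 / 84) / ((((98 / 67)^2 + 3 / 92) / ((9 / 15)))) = 140103384457 / 282566025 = 495.83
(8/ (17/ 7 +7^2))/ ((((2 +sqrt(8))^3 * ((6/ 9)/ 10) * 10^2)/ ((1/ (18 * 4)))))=0.00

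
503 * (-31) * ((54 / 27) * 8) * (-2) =498976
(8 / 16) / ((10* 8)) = 1 / 160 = 0.01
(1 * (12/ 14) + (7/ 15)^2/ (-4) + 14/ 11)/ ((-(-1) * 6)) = 0.35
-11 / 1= -11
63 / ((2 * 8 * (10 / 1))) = 63 / 160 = 0.39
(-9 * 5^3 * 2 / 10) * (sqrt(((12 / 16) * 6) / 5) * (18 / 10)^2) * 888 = -614132.03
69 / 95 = 0.73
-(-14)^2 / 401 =-0.49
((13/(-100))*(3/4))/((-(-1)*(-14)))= 39/5600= 0.01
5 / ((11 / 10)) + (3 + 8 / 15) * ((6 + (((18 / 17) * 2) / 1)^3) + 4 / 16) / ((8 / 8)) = 195147767 / 3242580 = 60.18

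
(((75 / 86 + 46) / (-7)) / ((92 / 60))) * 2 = -60465 / 6923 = -8.73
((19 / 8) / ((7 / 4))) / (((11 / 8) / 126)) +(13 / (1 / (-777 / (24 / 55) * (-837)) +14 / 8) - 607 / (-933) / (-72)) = 8127423497284997 / 61672697357832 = 131.78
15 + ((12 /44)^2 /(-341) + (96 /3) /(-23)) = 13.61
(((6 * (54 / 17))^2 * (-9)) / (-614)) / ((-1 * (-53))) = 0.10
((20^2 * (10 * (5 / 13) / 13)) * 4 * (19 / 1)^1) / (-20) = -76000 / 169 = -449.70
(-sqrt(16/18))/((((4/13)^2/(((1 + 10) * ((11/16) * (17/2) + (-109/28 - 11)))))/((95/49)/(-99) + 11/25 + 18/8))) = 443762618897 * sqrt(2)/237081600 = 2647.08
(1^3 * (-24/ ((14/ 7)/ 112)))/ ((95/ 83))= -111552/ 95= -1174.23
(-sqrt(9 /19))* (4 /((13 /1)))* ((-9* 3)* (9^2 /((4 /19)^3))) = 2368521* sqrt(19) /208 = 49635.31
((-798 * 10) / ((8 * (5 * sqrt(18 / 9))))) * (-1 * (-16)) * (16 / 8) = -3192 * sqrt(2) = -4514.17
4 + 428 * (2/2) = 432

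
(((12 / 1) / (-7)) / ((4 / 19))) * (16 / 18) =-152 / 21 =-7.24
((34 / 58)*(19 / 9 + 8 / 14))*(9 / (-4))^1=-2873 / 812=-3.54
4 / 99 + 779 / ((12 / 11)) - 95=245173 / 396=619.12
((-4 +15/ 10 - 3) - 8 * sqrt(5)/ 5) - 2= -11.08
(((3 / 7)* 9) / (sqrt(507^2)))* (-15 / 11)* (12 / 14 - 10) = 0.09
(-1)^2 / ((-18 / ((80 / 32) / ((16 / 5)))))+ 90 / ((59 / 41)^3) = 3567730165 / 118298304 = 30.16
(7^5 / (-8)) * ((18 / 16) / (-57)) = 50421 / 1216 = 41.46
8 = 8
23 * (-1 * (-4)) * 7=644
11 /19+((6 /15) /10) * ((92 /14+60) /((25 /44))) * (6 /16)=194216 /83125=2.34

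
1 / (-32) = -1 / 32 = -0.03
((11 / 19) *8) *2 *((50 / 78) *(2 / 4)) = 2200 / 741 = 2.97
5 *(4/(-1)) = -20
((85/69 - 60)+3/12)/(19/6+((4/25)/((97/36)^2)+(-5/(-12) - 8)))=3799118975/285308491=13.32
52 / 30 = 26 / 15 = 1.73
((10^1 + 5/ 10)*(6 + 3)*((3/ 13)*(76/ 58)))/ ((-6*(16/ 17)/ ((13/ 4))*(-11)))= 61047/ 40832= 1.50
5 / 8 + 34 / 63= 587 / 504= 1.16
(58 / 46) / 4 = 29 / 92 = 0.32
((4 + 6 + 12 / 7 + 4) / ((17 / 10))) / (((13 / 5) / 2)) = 7.11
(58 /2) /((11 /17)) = 493 /11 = 44.82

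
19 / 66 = 0.29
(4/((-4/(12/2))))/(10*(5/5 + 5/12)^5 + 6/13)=-9704448/93037201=-0.10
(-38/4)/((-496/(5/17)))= 95/16864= 0.01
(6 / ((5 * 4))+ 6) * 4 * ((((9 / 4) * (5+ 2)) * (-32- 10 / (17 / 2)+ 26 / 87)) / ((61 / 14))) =-450325386 / 150365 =-2994.88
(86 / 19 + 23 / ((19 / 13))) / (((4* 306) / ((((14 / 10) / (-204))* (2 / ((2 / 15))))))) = -2695 / 1581408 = -0.00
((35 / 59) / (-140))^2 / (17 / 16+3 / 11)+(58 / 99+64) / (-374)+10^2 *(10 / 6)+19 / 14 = 35587788492617 / 212019947370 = 167.85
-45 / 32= -1.41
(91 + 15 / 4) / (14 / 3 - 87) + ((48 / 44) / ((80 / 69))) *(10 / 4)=26115 / 21736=1.20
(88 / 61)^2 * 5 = 38720 / 3721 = 10.41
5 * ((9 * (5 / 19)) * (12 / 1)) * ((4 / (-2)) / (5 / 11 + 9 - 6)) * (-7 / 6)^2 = -40425 / 361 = -111.98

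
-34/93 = -0.37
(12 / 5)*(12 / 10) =72 / 25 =2.88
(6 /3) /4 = 1 /2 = 0.50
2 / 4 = 1 / 2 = 0.50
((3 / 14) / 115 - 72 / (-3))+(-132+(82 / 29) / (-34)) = -85787371 / 793730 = -108.08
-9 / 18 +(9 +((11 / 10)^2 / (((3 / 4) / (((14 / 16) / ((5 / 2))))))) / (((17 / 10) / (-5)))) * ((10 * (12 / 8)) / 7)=1812 / 119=15.23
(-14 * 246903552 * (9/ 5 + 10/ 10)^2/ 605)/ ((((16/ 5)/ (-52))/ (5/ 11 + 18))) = 446982832977408/ 33275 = 13432992726.59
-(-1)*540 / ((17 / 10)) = 5400 / 17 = 317.65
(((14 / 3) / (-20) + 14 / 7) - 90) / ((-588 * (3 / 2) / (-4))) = -2647 / 6615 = -0.40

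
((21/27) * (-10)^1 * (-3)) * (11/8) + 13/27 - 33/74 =128347/3996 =32.12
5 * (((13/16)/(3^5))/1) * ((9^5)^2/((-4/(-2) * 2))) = 932678955/64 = 14573108.67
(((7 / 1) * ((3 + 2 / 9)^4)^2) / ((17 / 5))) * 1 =23925.61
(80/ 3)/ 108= 20/ 81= 0.25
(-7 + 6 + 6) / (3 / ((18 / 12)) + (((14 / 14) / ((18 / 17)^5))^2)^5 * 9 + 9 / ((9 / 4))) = 64473722508994897426019642708781535108281120479128831169396736 / 84028495157223240587373725726822440096380181941991967615271533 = 0.77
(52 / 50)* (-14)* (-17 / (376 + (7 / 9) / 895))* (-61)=-608100948 / 15143435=-40.16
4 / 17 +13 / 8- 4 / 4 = 117 / 136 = 0.86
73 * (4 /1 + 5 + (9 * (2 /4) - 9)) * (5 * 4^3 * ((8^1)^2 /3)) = 2242560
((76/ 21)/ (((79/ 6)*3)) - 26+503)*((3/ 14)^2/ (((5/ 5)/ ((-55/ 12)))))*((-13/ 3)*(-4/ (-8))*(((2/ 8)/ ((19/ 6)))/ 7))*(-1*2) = -565918925/ 115324832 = -4.91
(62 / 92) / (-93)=-1 / 138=-0.01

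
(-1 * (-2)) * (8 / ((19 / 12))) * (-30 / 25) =-1152 / 95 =-12.13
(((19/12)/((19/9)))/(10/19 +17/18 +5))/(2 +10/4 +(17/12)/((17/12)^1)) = 513/24343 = 0.02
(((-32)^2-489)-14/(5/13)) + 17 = 2578/5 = 515.60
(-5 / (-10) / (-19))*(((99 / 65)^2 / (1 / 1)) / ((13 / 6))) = -0.03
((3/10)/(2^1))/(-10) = -3/200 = -0.02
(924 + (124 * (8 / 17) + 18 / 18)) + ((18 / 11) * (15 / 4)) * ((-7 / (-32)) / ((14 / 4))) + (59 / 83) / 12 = 1465871335 / 1490016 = 983.80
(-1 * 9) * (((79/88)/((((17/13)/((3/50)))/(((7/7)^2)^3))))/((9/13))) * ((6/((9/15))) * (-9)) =360477/7480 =48.19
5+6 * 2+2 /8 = 69 /4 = 17.25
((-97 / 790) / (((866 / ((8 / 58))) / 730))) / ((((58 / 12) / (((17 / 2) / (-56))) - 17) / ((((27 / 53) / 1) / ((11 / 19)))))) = 370520406 / 1440639332759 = 0.00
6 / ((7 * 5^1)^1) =0.17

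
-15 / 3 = -5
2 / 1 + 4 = 6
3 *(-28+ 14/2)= -63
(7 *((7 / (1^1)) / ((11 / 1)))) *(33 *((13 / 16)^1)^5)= 54580071 / 1048576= 52.05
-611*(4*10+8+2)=-30550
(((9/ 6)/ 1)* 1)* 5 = 15/ 2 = 7.50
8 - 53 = -45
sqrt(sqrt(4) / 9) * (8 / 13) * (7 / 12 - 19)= -34 * sqrt(2) / 9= -5.34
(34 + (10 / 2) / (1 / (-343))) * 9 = -15129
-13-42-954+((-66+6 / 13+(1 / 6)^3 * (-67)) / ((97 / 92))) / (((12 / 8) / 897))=-100456258 / 2619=-38356.72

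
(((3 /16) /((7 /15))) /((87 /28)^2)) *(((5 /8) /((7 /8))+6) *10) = 2350 /841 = 2.79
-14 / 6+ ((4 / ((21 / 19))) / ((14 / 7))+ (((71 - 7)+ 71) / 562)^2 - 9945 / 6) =-1657.97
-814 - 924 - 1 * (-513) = -1225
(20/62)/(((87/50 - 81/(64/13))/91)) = -208000/104253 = -2.00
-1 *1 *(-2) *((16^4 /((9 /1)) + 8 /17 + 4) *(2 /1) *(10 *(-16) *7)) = -4994286080 /153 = -32642392.68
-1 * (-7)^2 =-49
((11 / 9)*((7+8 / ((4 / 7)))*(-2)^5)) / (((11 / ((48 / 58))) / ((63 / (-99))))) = 12544 / 319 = 39.32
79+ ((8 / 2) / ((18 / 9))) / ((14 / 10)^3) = 27347 / 343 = 79.73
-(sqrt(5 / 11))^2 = -5 / 11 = -0.45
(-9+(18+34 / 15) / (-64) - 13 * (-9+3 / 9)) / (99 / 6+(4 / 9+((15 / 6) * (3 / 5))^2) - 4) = 18603 / 2735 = 6.80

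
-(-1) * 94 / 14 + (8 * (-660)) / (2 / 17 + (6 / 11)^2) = -5427613 / 427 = -12711.04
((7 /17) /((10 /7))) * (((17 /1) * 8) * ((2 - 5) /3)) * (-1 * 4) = 784 /5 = 156.80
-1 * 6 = -6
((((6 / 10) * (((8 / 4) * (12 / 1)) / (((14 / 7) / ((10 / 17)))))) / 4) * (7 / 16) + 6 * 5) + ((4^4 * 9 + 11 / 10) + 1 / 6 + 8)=4781209 / 2040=2343.73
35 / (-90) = -7 / 18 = -0.39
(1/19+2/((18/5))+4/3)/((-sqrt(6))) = -166 * sqrt(6)/513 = -0.79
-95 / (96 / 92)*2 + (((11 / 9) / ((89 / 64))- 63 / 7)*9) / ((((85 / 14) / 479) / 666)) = -69729557857 / 18156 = -3840579.30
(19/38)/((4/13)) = 13/8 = 1.62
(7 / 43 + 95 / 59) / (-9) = -4498 / 22833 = -0.20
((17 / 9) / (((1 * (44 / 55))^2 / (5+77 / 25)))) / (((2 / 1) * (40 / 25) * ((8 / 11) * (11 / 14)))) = 13.04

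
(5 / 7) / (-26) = -5 / 182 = -0.03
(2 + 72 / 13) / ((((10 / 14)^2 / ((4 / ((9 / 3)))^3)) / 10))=614656 / 1755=350.23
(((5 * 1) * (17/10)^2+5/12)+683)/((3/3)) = 10468/15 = 697.87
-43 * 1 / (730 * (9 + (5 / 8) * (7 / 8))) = -1376 / 223015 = -0.01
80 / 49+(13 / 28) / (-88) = 28069 / 17248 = 1.63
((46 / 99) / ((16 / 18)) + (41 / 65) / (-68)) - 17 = -200394 / 12155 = -16.49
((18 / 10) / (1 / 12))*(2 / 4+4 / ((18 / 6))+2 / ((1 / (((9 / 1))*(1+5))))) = 11862 / 5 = 2372.40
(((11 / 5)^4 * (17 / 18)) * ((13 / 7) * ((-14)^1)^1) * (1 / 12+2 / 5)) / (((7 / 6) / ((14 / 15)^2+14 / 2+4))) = -250631065399 / 88593750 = -2828.99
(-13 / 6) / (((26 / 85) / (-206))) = 8755 / 6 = 1459.17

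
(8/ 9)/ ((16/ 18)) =1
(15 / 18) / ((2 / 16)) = 20 / 3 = 6.67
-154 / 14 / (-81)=11 / 81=0.14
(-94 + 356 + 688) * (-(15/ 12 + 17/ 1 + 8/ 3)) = -119225/ 6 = -19870.83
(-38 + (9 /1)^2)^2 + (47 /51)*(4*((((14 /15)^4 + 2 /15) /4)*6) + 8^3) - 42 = 1965474979 /860625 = 2283.78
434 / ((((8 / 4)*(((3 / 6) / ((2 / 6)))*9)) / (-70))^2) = 2126600 / 729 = 2917.15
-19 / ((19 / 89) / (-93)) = 8277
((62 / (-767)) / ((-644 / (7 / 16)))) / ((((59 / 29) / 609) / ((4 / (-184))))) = -547491 / 1532085568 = -0.00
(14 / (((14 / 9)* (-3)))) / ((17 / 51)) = -9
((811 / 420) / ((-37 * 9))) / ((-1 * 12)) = 811 / 1678320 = 0.00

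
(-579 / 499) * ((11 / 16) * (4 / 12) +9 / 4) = -22967 / 7984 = -2.88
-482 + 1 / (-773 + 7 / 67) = -24959955 / 51784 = -482.00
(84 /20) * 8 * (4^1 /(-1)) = -134.40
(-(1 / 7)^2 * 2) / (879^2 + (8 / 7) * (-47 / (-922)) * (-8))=-922 / 17453177021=-0.00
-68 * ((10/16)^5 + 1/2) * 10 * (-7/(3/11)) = 42562135/4096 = 10391.15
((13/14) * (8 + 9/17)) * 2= 1885/119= 15.84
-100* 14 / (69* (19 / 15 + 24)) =-7000 / 8717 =-0.80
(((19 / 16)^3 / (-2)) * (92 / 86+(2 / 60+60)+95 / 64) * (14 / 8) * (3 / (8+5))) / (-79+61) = 124046914943 / 105507717120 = 1.18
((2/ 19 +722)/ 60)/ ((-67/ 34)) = -23324/ 3819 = -6.11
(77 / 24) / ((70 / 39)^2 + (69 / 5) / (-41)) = 8002995 / 7196408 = 1.11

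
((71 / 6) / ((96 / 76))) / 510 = 1349 / 73440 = 0.02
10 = 10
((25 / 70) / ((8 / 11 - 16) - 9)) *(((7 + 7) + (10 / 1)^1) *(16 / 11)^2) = -5120 / 6853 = -0.75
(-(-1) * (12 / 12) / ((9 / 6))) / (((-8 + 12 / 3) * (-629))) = 1 / 3774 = 0.00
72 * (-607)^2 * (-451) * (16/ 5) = -191428414848/ 5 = -38285682969.60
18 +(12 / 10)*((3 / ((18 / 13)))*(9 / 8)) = 837 / 40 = 20.92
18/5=3.60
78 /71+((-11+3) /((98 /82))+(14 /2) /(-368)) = -7187841 /1280272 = -5.61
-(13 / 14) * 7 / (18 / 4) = -13 / 9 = -1.44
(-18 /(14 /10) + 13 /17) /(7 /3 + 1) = -4317 /1190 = -3.63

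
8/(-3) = -8/3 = -2.67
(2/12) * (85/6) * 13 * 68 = 18785/9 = 2087.22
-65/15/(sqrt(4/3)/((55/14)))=-715 * sqrt(3)/84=-14.74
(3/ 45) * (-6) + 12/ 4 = 13/ 5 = 2.60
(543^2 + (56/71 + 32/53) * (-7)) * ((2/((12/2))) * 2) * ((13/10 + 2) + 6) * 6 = 10968020.19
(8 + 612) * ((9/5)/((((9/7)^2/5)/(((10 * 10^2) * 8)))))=243040000/9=27004444.44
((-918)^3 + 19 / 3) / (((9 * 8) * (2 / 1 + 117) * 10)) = -2320861877 / 257040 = -9029.19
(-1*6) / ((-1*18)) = 1 / 3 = 0.33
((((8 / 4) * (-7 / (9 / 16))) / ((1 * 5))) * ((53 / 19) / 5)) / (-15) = 0.19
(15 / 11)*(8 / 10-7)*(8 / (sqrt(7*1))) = -744*sqrt(7) / 77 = -25.56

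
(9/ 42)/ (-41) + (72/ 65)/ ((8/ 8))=41133/ 37310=1.10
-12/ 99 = -4/ 33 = -0.12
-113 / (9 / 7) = -791 / 9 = -87.89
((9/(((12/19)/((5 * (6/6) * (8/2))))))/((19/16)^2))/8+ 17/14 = 7043/266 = 26.48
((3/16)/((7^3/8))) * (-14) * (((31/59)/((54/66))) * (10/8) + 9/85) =-164041/2948820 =-0.06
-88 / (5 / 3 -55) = 33 / 20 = 1.65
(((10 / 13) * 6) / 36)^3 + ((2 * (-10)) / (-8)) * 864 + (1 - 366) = 1795.00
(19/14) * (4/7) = 38/49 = 0.78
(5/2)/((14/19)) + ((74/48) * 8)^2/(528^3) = 31463571823/9273470976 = 3.39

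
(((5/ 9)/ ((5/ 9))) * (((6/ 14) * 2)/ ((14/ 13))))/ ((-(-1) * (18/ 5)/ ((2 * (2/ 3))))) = 130/ 441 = 0.29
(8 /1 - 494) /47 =-486 /47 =-10.34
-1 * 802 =-802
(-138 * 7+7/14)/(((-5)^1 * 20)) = 1931/200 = 9.66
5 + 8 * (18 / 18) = 13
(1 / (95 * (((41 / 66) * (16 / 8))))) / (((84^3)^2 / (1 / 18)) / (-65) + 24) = -143 / 1641966999368104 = -0.00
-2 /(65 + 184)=-2 /249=-0.01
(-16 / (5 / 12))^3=-56623.10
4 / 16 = 1 / 4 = 0.25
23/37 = 0.62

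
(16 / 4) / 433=4 / 433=0.01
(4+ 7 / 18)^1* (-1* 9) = -79 / 2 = -39.50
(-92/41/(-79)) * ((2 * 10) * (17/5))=6256/3239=1.93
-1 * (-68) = 68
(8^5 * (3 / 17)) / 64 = 1536 / 17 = 90.35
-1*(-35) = 35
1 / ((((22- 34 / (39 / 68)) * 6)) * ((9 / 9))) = -13 / 2908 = -0.00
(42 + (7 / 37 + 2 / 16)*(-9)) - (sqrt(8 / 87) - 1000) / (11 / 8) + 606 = 4468681 / 3256 - 16*sqrt(174) / 957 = 1372.22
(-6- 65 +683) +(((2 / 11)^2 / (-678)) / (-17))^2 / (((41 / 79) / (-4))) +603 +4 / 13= 314978880873890279 / 259176242253357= 1215.31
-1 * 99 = -99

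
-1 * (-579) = 579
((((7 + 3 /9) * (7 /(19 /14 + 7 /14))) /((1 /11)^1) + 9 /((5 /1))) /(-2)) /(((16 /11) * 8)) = -656051 /49920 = -13.14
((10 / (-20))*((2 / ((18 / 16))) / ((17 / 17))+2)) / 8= -17 / 72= -0.24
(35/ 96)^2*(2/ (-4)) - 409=-7539913/ 18432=-409.07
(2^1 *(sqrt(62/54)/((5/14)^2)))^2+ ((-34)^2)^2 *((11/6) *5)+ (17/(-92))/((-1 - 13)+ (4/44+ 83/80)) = 53854702818254764/4396291875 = 12250028.97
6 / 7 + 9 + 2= 83 / 7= 11.86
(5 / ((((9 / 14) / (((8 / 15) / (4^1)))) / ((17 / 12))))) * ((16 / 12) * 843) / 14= 9554 / 81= 117.95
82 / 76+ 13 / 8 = 411 / 152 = 2.70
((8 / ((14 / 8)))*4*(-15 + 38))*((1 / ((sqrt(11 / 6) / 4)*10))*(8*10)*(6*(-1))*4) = -238550.47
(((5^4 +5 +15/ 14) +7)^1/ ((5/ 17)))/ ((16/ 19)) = 2885359/ 1120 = 2576.21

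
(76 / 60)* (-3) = -19 / 5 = -3.80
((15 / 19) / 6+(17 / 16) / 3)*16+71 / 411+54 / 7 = 285322 / 18221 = 15.66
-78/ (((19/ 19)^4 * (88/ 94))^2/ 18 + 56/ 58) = -1729647/ 22490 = -76.91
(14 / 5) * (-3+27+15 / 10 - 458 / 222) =65.62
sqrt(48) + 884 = 4 * sqrt(3) + 884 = 890.93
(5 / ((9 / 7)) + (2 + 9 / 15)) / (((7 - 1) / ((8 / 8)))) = 146 / 135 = 1.08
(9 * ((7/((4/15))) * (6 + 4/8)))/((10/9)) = 22113/16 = 1382.06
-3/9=-1/3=-0.33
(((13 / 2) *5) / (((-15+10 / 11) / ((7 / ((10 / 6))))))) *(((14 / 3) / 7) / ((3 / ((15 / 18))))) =-1001 / 558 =-1.79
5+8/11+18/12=159/22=7.23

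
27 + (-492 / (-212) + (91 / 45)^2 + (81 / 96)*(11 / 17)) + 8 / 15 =2013658277 / 58384800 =34.49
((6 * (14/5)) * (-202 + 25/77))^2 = 34725577104/3025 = 11479529.62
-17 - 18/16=-145/8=-18.12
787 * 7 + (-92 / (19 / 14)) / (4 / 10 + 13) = 7006517 / 1273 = 5503.94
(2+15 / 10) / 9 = 7 / 18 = 0.39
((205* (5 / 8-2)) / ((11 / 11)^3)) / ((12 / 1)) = -2255 / 96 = -23.49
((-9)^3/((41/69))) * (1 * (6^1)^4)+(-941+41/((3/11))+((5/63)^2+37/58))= -1590792.36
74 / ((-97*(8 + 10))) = -37 / 873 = -0.04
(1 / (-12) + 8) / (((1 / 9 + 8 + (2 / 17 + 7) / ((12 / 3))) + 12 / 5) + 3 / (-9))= 24225 / 36589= 0.66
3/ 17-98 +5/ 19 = -31512/ 323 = -97.56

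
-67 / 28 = -2.39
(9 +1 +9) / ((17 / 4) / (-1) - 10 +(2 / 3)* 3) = -76 / 49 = -1.55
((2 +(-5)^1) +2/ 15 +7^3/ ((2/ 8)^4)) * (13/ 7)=17122001/ 105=163066.68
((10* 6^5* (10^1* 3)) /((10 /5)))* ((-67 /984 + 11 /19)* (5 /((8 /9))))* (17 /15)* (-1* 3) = -8877415725 /779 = -11395912.36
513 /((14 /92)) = 23598 /7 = 3371.14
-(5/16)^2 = -25/256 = -0.10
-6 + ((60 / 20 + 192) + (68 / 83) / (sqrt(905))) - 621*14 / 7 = -1053 + 68*sqrt(905) / 75115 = -1052.97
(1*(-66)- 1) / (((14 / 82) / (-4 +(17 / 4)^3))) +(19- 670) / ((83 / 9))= -1064425489 / 37184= -28625.90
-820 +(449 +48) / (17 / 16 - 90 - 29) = -1555292 / 1887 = -824.21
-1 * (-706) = 706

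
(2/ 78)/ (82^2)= 1/ 262236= 0.00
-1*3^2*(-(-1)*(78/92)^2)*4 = -13689/529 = -25.88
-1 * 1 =-1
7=7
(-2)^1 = -2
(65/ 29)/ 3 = 65/ 87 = 0.75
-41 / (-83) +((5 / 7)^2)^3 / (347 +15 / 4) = 6772710927 / 13700108401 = 0.49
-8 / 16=-1 / 2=-0.50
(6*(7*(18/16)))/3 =63/4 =15.75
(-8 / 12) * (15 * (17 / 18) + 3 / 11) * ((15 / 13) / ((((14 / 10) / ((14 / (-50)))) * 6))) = 953 / 2574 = 0.37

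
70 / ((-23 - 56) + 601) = 35 / 261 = 0.13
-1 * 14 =-14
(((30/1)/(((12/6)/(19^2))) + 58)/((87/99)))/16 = 180609/464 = 389.24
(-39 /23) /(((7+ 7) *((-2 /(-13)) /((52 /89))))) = -6591 /14329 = -0.46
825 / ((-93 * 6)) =-275 / 186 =-1.48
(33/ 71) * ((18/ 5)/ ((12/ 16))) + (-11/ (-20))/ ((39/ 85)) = 189937/ 55380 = 3.43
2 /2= 1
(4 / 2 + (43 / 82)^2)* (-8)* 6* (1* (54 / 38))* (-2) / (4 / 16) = 39649824 / 31939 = 1241.42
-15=-15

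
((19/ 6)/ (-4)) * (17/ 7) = -323/ 168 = -1.92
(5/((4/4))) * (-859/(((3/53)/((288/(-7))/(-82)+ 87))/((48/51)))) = -30488521360/4879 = -6248928.34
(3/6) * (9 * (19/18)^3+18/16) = 1897/324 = 5.85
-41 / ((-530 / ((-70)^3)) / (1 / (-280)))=10045 / 106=94.76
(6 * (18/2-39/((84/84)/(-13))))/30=516/5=103.20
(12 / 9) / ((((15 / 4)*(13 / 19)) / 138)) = 71.71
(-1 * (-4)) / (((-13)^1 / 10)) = -40 / 13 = -3.08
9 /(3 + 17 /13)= 117 /56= 2.09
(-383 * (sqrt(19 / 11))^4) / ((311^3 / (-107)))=14794141 / 3639707951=0.00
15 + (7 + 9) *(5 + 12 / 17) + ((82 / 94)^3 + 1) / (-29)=5437700021 / 51184739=106.24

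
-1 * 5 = -5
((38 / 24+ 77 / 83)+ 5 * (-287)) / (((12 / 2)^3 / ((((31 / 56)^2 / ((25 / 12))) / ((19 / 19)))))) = -1371115399 / 1405555200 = -0.98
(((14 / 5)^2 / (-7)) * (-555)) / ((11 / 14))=43512 / 55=791.13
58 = 58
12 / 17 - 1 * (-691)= 11759 / 17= 691.71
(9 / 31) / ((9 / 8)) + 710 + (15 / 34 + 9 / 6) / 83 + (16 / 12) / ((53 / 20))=4943378219 / 6954819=710.78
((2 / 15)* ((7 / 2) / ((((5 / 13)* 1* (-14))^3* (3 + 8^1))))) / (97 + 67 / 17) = -2873 / 1067220000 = -0.00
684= 684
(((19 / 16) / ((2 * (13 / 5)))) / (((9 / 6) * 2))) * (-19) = -1805 / 1248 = -1.45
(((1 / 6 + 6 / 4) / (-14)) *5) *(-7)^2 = -175 / 6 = -29.17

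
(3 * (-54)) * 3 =-486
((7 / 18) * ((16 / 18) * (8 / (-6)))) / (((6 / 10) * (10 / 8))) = -448 / 729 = -0.61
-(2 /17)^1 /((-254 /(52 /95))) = 52 /205105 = 0.00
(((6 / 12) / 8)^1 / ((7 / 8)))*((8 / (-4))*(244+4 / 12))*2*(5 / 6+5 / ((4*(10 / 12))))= -1466 / 9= -162.89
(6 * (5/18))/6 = 5/18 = 0.28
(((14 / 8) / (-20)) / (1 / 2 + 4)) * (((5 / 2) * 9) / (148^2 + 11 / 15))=-105 / 5257136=-0.00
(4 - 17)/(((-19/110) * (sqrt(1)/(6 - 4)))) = 2860/19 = 150.53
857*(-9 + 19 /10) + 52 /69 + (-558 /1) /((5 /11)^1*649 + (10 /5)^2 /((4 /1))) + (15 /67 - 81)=-21096088039 /3421020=-6166.61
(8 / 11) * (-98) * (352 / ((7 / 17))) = -60928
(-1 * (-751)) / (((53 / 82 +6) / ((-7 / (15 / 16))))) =-6897184 / 8175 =-843.69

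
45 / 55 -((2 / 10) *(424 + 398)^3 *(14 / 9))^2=-8210973355956290079 / 275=-29858084930750145.74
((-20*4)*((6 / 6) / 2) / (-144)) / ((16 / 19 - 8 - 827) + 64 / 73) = -6935 / 20803698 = -0.00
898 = 898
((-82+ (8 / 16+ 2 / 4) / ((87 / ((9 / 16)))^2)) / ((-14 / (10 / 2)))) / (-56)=-88271315 / 168792064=-0.52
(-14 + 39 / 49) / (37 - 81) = 647 / 2156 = 0.30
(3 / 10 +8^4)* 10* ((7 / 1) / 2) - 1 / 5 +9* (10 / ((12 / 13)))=717339 / 5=143467.80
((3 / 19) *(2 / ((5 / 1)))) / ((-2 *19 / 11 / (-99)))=3267 / 1805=1.81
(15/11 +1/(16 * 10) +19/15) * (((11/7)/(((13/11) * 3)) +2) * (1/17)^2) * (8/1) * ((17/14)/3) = 9285307/128648520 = 0.07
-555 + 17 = -538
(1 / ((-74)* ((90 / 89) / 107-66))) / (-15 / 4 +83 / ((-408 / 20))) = -161891 / 6181113070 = -0.00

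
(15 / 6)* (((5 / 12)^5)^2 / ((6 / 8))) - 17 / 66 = -262611688577 / 1021636509696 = -0.26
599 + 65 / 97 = 58168 / 97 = 599.67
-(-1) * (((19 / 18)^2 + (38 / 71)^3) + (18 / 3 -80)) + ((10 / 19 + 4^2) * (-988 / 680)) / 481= -72.78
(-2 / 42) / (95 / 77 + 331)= -11 / 76746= -0.00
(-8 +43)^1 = 35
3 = 3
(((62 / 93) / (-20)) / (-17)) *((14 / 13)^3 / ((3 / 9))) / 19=1372 / 3548155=0.00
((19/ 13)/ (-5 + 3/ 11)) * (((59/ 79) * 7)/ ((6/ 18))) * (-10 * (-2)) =-1294755/ 13351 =-96.98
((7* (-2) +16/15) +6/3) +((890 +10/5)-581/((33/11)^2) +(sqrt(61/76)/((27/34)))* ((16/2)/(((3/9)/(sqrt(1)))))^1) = 136* sqrt(1159)/171 +36743/45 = 843.59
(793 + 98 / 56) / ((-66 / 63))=-758.62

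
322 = 322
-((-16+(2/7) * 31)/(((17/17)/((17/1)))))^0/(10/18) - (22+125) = -744/5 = -148.80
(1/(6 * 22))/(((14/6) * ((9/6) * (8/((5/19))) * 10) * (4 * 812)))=1/456175104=0.00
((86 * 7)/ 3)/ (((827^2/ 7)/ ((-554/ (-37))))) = 2334556/ 75916119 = 0.03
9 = 9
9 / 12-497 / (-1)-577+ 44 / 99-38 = -4205 / 36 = -116.81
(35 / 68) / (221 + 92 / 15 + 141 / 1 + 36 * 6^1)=525 / 595816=0.00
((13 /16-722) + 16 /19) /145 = -4.97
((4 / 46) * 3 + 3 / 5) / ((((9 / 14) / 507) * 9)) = 26026 / 345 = 75.44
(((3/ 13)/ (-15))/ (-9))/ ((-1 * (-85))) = 0.00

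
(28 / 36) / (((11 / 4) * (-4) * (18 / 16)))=-56 / 891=-0.06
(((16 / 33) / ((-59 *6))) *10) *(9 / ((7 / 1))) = -80 / 4543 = -0.02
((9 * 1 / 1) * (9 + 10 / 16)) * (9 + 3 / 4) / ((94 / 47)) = 27027 / 64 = 422.30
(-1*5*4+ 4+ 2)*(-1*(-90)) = -1260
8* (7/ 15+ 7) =59.73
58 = 58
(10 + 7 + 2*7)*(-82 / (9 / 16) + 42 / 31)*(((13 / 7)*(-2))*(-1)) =-1047644 / 63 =-16629.27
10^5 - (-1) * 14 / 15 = 1500014 / 15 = 100000.93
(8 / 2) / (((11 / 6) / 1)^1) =24 / 11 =2.18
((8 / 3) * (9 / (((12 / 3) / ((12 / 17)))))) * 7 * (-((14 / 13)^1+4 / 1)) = -33264 / 221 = -150.52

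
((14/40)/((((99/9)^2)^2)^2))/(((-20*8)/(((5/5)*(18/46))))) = -63/15776813641600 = -0.00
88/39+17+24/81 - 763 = -260950/351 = -743.45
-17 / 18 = -0.94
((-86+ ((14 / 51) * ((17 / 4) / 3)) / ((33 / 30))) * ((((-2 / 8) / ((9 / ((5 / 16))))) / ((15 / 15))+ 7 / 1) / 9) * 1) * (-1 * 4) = 34144933 / 128304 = 266.13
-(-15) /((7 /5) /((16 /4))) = 300 /7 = 42.86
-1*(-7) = 7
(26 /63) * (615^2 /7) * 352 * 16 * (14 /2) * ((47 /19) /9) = 289228825600 /1197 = 241628091.56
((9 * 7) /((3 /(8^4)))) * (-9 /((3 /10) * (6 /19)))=-8171520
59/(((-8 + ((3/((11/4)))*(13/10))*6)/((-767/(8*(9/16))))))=-19753.29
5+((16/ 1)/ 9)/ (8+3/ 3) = 421/ 81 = 5.20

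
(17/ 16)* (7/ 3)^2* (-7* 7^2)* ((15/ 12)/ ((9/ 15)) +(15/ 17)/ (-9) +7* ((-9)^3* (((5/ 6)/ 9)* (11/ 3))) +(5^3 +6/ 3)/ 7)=1957028689/ 576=3397619.25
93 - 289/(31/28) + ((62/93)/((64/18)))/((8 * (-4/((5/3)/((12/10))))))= -16002823/95232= -168.04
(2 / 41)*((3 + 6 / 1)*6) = 108 / 41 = 2.63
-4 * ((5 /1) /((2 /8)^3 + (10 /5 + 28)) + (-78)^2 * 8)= -373996928 /1921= -194688.67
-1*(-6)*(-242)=-1452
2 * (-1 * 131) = -262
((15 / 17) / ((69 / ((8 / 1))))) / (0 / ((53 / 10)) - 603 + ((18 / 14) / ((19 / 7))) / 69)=-190 / 1119909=-0.00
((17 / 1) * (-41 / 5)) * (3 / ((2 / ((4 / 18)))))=-697 / 15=-46.47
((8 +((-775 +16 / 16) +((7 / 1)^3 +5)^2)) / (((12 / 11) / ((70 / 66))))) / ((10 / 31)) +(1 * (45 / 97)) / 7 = 8865482587 / 24444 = 362685.43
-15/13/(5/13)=-3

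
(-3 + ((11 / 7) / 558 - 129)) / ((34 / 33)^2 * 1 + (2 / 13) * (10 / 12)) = -811008913 / 7309862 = -110.95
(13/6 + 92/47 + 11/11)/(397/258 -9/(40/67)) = -1242700/3282809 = -0.38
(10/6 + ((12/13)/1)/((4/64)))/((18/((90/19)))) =3205/741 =4.33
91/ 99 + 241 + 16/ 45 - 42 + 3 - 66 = 67951/ 495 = 137.27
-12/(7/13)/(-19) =156/133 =1.17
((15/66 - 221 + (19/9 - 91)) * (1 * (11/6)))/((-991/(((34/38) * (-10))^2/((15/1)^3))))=932603/68631705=0.01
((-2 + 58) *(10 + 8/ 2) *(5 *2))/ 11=7840/ 11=712.73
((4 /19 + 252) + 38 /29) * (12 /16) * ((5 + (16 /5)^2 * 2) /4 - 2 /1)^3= 184067571309 /11600000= 15867.89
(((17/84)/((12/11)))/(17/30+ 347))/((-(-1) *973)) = 935/1704439128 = 0.00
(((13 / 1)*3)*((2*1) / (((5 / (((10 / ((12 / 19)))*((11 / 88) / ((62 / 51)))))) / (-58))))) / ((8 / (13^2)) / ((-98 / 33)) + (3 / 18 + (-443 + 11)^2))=-9075470859 / 1149803336572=-0.01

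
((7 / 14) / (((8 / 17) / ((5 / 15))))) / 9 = 17 / 432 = 0.04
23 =23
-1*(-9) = 9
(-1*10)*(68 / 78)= -340 / 39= -8.72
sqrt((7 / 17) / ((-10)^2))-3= -3 +sqrt(119) / 170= -2.94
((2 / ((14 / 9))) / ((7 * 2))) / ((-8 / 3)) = -27 / 784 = -0.03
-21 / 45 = -7 / 15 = -0.47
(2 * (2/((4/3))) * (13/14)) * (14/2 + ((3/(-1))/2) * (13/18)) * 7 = 923/8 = 115.38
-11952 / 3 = -3984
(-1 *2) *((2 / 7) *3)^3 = -432 / 343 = -1.26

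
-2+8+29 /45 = 299 /45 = 6.64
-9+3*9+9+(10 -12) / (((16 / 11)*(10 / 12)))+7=647 / 20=32.35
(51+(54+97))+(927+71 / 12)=13619 / 12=1134.92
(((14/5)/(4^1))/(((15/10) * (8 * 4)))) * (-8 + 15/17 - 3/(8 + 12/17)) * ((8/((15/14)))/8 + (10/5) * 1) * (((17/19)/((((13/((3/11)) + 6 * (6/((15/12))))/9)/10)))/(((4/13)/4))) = -56381325/12901456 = -4.37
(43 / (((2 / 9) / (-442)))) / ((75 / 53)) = -1510977 / 25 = -60439.08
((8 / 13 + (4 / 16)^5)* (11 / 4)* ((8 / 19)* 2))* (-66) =-2978415 / 31616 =-94.21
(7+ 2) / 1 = 9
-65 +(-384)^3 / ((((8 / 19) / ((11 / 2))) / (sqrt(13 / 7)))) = -739639296 * sqrt(91) / 7 -65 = -1007958521.23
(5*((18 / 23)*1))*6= 540 / 23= 23.48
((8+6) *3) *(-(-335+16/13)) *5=911190/13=70091.54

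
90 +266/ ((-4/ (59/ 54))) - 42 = -2663/ 108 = -24.66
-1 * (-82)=82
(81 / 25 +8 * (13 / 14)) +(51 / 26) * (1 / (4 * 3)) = 197143 / 18200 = 10.83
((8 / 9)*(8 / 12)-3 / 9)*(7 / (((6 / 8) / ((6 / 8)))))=49 / 27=1.81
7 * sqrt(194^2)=1358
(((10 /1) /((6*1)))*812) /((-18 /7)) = -14210 /27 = -526.30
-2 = -2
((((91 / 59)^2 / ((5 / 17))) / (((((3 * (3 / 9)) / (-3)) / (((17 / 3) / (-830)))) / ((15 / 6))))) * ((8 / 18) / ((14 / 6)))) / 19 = 341887 / 82343055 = 0.00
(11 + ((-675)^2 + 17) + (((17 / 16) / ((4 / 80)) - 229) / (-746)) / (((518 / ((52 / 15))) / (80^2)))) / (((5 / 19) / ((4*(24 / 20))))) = 20073312291096 / 2415175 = 8311328.29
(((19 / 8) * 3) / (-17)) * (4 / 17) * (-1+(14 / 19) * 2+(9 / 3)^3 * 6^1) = -16.02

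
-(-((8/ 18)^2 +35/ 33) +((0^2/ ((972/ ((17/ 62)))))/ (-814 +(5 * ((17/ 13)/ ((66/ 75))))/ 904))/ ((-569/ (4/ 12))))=1121/ 891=1.26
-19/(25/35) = -133/5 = -26.60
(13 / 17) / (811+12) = 13 / 13991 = 0.00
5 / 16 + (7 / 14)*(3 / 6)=9 / 16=0.56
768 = 768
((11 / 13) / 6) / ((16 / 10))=55 / 624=0.09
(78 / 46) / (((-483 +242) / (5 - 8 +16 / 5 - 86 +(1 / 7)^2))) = 819624 / 1358035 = 0.60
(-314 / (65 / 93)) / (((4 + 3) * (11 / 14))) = -58404 / 715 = -81.68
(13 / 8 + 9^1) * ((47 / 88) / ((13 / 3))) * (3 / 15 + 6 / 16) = 0.75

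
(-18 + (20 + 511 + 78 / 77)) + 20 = 41119 / 77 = 534.01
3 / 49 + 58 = 2845 / 49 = 58.06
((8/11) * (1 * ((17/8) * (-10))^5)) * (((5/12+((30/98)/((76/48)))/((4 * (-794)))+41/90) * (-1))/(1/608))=51491335070245625/30813552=1671061326.21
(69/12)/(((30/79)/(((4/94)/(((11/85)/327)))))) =3366901/2068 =1628.10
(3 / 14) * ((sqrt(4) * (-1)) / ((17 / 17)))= -3 / 7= -0.43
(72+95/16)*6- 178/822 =1536839/3288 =467.41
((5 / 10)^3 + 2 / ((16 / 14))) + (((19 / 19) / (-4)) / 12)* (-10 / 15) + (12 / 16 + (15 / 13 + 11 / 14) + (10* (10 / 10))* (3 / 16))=42283 / 6552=6.45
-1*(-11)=11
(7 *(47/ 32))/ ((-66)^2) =329/ 139392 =0.00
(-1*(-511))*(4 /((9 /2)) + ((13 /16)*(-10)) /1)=-266231 /72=-3697.65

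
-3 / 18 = -1 / 6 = -0.17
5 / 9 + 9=86 / 9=9.56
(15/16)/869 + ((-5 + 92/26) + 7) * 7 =38.77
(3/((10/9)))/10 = 0.27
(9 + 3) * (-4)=-48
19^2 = 361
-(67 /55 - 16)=813 /55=14.78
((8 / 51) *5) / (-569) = -40 / 29019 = -0.00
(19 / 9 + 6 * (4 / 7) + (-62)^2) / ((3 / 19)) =4607899 / 189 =24380.42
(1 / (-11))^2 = 0.01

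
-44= -44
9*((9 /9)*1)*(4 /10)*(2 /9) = 4 /5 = 0.80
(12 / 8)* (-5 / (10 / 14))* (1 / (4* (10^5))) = -21 / 800000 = -0.00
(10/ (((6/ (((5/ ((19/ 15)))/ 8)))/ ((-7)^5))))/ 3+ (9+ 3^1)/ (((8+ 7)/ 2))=-10500727/ 2280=-4605.58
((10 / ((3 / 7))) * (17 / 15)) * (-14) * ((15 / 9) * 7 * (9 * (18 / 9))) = -233240 / 3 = -77746.67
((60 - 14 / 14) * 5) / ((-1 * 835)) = -59 / 167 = -0.35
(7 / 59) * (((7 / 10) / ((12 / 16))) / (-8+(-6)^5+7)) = -0.00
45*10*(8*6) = 21600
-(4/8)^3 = -1/8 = -0.12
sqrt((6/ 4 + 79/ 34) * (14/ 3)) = sqrt(46410)/ 51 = 4.22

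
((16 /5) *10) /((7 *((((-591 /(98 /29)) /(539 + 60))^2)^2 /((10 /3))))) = 542829611649025756160 /258858940828179123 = 2097.01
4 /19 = 0.21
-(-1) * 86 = 86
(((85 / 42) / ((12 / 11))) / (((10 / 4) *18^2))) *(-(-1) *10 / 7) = 935 / 285768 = 0.00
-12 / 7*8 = -96 / 7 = -13.71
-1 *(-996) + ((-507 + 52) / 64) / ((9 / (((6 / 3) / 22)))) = 6310201 / 6336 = 995.93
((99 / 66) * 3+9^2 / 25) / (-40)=-0.19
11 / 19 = 0.58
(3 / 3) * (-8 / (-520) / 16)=1 / 1040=0.00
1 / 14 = 0.07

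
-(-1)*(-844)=-844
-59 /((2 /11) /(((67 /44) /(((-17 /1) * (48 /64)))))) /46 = 3953 /4692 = 0.84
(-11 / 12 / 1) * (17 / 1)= -187 / 12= -15.58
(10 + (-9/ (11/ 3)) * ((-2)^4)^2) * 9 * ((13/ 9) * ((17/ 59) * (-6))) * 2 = 18038904/ 649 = 27794.92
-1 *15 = -15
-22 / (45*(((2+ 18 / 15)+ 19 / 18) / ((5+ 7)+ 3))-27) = 660 / 427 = 1.55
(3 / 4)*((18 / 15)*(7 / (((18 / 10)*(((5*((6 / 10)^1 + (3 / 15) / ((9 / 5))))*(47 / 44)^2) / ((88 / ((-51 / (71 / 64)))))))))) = -1984521 / 1201696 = -1.65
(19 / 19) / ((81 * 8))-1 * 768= -497663 / 648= -768.00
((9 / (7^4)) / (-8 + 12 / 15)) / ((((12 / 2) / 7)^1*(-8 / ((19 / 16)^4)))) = 651605 / 4315938816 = 0.00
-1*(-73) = 73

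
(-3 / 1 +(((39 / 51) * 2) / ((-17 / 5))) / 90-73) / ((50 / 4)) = -395378 / 65025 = -6.08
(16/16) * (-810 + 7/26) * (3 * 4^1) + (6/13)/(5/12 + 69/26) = -60505386/6227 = -9716.62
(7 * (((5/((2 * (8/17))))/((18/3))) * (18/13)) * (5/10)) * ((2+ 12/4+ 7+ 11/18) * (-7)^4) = 324291065/2496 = 129924.30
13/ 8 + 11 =101/ 8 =12.62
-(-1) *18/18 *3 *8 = 24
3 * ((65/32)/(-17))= -195/544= -0.36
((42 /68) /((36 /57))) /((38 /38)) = 133 /136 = 0.98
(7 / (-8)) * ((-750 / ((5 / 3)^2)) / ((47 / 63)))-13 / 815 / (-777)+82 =398.68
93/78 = 31/26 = 1.19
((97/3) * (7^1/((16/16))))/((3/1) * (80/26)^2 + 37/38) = 4360538/565959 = 7.70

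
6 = 6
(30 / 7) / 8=0.54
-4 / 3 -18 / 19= -2.28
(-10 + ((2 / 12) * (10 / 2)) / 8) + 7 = -139 / 48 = -2.90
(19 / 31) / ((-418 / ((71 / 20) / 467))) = -71 / 6369880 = -0.00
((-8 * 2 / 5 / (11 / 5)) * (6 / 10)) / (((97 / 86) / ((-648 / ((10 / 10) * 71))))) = 2674944 / 378785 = 7.06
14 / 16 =7 / 8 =0.88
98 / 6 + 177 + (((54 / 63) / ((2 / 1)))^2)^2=1392823 / 7203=193.37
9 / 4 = 2.25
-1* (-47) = 47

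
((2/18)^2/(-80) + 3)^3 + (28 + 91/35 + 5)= 62.60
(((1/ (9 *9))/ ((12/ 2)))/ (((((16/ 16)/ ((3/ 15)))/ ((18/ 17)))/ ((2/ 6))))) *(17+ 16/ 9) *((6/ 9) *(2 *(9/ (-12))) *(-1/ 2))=169/ 123930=0.00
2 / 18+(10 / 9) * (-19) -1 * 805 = -826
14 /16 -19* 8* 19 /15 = -22999 /120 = -191.66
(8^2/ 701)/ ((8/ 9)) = 72/ 701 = 0.10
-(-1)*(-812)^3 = -535387328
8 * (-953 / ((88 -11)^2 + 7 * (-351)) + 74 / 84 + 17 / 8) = 28451 / 1302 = 21.85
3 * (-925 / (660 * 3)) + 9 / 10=-0.50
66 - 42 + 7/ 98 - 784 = -10639/ 14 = -759.93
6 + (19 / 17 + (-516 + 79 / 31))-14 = -274216 / 527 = -520.33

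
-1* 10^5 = -100000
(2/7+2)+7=65/7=9.29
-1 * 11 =-11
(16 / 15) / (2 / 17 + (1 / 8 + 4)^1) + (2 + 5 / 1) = 62761 / 8655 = 7.25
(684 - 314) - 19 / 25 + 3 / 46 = 424701 / 1150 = 369.31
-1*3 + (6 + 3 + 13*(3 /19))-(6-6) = 8.05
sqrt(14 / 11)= sqrt(154) / 11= 1.13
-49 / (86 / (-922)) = 22589 / 43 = 525.33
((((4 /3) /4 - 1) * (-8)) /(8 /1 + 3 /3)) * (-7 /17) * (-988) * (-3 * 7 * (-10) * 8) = 405015.42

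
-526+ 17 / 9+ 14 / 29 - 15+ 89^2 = 1926799 / 261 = 7382.37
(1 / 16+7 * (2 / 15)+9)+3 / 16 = 611 / 60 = 10.18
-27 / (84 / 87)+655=17557 / 28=627.04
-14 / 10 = -1.40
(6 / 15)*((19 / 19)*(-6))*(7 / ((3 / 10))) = -56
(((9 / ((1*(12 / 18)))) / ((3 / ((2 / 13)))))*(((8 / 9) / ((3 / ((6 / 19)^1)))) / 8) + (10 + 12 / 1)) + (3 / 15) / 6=163327 / 7410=22.04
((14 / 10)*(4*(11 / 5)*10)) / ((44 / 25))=70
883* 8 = 7064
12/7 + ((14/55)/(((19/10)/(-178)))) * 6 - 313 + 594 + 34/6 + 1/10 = 6381589/43890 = 145.40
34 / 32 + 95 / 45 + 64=67.17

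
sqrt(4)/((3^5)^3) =0.00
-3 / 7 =-0.43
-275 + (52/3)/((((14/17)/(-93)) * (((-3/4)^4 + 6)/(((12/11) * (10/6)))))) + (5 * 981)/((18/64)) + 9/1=2068163326/124509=16610.55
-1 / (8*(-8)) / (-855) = -1 / 54720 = -0.00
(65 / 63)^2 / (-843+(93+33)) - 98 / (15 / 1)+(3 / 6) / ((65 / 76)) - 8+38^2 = 1430.05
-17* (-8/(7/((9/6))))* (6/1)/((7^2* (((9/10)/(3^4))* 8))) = 13770/343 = 40.15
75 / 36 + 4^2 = 217 / 12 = 18.08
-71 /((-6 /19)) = 1349 /6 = 224.83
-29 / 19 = -1.53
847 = 847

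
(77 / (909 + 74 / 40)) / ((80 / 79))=6083 / 72868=0.08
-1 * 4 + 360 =356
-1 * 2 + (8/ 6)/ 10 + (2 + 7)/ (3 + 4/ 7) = 0.65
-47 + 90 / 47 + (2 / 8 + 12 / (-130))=-549013 / 12220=-44.93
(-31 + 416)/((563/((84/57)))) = 10780/10697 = 1.01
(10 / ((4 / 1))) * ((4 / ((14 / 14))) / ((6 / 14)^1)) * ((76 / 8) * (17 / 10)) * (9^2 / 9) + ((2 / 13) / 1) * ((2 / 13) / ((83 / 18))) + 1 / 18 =428160796 / 126243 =3391.56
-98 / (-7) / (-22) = -7 / 11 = -0.64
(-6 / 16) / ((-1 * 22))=3 / 176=0.02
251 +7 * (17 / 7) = 268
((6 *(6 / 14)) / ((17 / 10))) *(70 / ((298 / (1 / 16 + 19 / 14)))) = 35775 / 70924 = 0.50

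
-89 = -89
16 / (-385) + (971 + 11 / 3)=1125692 / 1155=974.63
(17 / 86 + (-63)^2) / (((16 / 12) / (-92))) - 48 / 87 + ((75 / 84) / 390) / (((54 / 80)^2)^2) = -273875.18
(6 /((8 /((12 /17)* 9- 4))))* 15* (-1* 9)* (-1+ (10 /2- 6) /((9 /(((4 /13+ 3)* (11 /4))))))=211725 /442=479.02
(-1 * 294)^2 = 86436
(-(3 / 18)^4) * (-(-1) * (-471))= 157 / 432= 0.36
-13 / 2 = -6.50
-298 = -298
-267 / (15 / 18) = -1602 / 5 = -320.40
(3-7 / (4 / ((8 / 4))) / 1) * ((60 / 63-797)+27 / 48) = 267283 / 672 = 397.74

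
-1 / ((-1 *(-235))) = -1 / 235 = -0.00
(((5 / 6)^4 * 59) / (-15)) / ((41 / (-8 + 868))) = -1585625 / 39852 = -39.79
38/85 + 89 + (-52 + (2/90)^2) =1289132/34425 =37.45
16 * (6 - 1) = 80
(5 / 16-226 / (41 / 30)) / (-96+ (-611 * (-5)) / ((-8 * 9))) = 974475 / 817294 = 1.19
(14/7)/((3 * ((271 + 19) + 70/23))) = 23/10110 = 0.00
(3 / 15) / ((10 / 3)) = 0.06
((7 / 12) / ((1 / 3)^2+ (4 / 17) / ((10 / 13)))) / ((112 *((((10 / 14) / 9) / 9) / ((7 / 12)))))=67473 / 81664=0.83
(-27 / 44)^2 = 729 / 1936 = 0.38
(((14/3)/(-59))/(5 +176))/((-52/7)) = 49/832962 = 0.00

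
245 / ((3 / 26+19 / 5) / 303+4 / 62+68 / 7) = 2094169350 / 83696033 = 25.02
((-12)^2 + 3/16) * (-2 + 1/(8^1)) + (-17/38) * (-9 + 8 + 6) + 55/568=-47051665/172672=-272.49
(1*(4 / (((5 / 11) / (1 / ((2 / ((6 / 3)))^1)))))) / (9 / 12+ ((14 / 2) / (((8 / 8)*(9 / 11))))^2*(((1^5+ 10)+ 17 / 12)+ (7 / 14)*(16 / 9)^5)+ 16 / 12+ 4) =420901272 / 74846938325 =0.01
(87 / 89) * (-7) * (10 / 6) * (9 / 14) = -1305 / 178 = -7.33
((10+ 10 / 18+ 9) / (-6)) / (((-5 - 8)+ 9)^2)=-11 / 54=-0.20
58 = 58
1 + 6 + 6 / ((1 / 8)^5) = 196615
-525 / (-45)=35 / 3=11.67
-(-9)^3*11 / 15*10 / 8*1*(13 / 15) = 11583 / 20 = 579.15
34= 34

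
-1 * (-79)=79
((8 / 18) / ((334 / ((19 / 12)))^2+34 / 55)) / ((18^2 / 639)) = 1409705 / 71566399314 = 0.00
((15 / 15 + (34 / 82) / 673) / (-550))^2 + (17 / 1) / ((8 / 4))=323583926827 / 38068682450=8.50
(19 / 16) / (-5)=-19 / 80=-0.24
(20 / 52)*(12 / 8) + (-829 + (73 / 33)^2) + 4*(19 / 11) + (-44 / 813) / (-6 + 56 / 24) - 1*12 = -828.61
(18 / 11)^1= 18 / 11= 1.64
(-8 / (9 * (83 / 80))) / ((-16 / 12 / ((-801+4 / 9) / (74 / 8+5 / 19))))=-87612800 / 1620243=-54.07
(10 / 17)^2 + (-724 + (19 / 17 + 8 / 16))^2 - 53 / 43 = 25939392935 / 49708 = 521835.38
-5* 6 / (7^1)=-30 / 7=-4.29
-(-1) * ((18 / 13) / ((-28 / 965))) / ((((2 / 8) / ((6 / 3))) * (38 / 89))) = -1545930 / 1729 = -894.12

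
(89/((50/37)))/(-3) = -3293/150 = -21.95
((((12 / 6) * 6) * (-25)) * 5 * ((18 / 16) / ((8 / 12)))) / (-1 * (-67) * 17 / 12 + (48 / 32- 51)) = -6075 / 109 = -55.73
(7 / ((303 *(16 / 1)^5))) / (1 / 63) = 147 / 105906176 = 0.00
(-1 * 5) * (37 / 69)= -185 / 69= -2.68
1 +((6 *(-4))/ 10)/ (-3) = 9/ 5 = 1.80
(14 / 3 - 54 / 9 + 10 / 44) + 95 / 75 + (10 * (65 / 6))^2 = 11618909 / 990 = 11736.27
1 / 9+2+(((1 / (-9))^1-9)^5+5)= -3706978528 / 59049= -62778.01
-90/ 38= -2.37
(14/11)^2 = 196/121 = 1.62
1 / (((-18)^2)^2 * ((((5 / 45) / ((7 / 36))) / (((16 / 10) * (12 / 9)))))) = 7 / 196830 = 0.00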